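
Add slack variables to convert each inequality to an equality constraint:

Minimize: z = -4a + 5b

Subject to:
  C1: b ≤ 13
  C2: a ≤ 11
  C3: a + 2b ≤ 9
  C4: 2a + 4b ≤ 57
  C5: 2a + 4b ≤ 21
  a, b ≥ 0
min z = -4a + 5b

s.t.
  b + s1 = 13
  a + s2 = 11
  a + 2b + s3 = 9
  2a + 4b + s4 = 57
  2a + 4b + s5 = 21
  a, b, s1, s2, s3, s4, s5 ≥ 0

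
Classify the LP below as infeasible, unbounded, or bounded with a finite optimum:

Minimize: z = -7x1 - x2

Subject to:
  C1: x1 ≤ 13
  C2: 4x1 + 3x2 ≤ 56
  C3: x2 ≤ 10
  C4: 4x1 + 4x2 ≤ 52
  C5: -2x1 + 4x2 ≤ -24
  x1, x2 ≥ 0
The point (13, 0) satisfies every constraint, so the LP is feasible; the constraints give x1 ≤ 13 and x2 ≤ 10, which with x1, x2 ≥ 0 keep the feasible region inside a bounded box. A feasible, bounded LP attains a finite optimum at a vertex.

Feasible with finite optimum z* = -91 at (13, 0).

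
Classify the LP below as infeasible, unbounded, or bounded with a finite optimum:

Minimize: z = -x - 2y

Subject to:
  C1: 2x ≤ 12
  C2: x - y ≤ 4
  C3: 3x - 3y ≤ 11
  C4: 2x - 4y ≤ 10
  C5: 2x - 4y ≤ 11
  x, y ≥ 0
Feasible point: (0, 0) satisfies every constraint, so the LP is feasible.
Direction d = (0, 1): for each constraint row a, a·d ≤ 0 —
  (2)(0) + (0)(1) = 0 ≤ 0
  (1)(0) + (-1)(1) = -1 ≤ 0
  (3)(0) + (-3)(1) = -3 ≤ 0
  (2)(0) + (-4)(1) = -4 ≤ 0
  (2)(0) + (-4)(1) = -4 ≤ 0
and d ≥ 0, so (0, 0) + t·d stays feasible for every t ≥ 0. Along this ray z = -x - 2y changes by -2 per unit t, so z → −∞.

Unbounded: there is a feasible ray along which z → −∞.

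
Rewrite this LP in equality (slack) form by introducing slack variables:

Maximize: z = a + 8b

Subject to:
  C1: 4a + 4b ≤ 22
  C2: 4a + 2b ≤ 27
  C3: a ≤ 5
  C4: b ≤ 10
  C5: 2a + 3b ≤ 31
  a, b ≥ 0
max z = a + 8b

s.t.
  4a + 4b + s1 = 22
  4a + 2b + s2 = 27
  a + s3 = 5
  b + s4 = 10
  2a + 3b + s5 = 31
  a, b, s1, s2, s3, s4, s5 ≥ 0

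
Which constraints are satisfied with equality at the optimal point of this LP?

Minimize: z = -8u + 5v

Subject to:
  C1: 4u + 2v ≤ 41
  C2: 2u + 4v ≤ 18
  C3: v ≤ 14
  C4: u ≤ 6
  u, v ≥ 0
Optimal: u = 6, v = 0
Slack at optimum:
  C1: slack = 17
  C2: slack = 6
  C3: slack = 14
  C4: slack = 0 (binding)
  u ≥ 0: u = 6
  v ≥ 0: v = 0 (binding)
Binding constraints: C4, v ≥ 0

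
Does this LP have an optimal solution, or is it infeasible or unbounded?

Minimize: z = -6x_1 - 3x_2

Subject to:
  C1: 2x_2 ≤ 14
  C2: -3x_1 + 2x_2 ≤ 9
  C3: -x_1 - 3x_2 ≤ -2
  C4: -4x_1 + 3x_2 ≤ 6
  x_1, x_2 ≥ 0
Feasible point: (0, 1) satisfies every constraint, so the LP is feasible.
Direction d = (1, 0): for each constraint row a, a·d ≤ 0 —
  (0)(1) + (2)(0) = 0 ≤ 0
  (-3)(1) + (2)(0) = -3 ≤ 0
  (-1)(1) + (-3)(0) = -1 ≤ 0
  (-4)(1) + (3)(0) = -4 ≤ 0
and d ≥ 0, so (0, 1) + t·d stays feasible for every t ≥ 0. Along this ray z = -6x_1 - 3x_2 changes by -6 per unit t, so z → −∞.

Unbounded: there is a feasible ray along which z → −∞.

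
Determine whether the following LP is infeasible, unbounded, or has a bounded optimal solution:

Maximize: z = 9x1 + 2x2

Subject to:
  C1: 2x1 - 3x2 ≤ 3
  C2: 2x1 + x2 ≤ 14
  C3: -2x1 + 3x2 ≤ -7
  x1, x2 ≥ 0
C1 requires 2x1 - 3x2 ≤ 3, while C3 (-2x1 + 3x2 ≤ -7) is equivalent to 2x1 - 3x2 ≥ 7. Together they would need 7 ≤ 2x1 - 3x2 ≤ 3, which is impossible since 7 > 3. No point satisfies all constraints.

Infeasible: no point satisfies all constraints simultaneously.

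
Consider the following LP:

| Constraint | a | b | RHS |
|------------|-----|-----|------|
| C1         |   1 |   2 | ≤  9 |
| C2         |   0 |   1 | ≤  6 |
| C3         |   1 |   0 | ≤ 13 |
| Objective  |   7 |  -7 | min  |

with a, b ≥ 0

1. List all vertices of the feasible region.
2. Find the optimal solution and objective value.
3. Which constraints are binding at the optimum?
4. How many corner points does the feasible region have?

1. (0, 0), (9, 0), (0, 4.5)
2. a = 0, b = 4.5, z = -31.5
3. C1, a ≥ 0
4. 3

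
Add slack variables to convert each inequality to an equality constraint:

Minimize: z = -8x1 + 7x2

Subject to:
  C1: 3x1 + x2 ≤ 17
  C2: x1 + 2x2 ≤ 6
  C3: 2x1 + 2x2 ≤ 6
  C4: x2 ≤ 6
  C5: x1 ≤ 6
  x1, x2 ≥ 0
min z = -8x1 + 7x2

s.t.
  3x1 + x2 + s1 = 17
  x1 + 2x2 + s2 = 6
  2x1 + 2x2 + s3 = 6
  x2 + s4 = 6
  x1 + s5 = 6
  x1, x2, s1, s2, s3, s4, s5 ≥ 0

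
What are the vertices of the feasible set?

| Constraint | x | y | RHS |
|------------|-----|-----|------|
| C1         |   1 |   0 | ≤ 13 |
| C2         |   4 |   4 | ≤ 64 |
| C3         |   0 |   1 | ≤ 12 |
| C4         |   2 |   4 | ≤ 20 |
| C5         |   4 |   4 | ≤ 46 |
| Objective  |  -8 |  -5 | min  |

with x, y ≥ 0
Each vertex is the intersection of two constraint boundaries that also satisfies all remaining constraints:
  x = 0 and y = 0 → (0, 0)
  2x + 4y = 20 and y = 0 → (10, 0)
  2x + 4y = 20 and x = 0 → (0, 5)

Vertices: (0, 0), (10, 0), (0, 5)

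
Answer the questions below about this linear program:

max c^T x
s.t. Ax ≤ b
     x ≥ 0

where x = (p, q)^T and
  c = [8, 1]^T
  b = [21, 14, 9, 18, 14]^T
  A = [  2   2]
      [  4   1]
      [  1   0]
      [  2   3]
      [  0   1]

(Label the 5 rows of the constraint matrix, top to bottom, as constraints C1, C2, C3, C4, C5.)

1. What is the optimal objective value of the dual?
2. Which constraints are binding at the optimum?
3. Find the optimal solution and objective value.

1. 28 (by strong duality, equal to the primal optimum)
2. C2, q ≥ 0
3. p = 3.5, q = 0, z = 28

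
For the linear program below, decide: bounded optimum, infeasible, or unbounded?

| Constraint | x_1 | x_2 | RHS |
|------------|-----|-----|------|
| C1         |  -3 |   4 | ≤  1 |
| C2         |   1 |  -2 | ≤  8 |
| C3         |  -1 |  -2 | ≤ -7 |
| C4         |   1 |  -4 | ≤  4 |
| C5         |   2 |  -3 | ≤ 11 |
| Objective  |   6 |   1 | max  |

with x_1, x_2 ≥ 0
Feasible point: (3, 2) satisfies every constraint, so the LP is feasible.
Direction d = (4, 3): for each constraint row a, a·d ≤ 0 —
  (-3)(4) + (4)(3) = 0 ≤ 0
  (1)(4) + (-2)(3) = -2 ≤ 0
  (-1)(4) + (-2)(3) = -10 ≤ 0
  (1)(4) + (-4)(3) = -8 ≤ 0
  (2)(4) + (-3)(3) = -1 ≤ 0
and d ≥ 0, so (3, 2) + t·d stays feasible for every t ≥ 0. Along this ray z = 6x_1 + x_2 changes by 27 per unit t, so z → +∞.

Unbounded — the objective can increase without bound over the feasible region.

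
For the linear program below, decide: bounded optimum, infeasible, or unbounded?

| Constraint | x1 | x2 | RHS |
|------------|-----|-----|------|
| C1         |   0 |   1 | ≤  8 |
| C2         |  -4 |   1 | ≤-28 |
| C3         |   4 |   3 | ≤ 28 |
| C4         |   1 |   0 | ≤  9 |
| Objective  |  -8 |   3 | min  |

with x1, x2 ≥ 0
The point (7, 0) satisfies every constraint, so the LP is feasible; the constraints give x1 ≤ 9 and x2 ≤ 8, which with x1, x2 ≥ 0 keep the feasible region inside a bounded box. A feasible, bounded LP attains a finite optimum at a vertex.

The LP has an optimal solution: (7, 0) with z = -56.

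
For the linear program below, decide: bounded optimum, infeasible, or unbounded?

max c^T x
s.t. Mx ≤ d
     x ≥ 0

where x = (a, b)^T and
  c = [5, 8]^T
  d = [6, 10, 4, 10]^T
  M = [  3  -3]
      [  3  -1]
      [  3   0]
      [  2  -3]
Feasible point: (0, 0) satisfies every constraint, so the LP is feasible.
Direction d = (0, 1): for each constraint row a, a·d ≤ 0 —
  (3)(0) + (-3)(1) = -3 ≤ 0
  (3)(0) + (-1)(1) = -1 ≤ 0
  (3)(0) + (0)(1) = 0 ≤ 0
  (2)(0) + (-3)(1) = -3 ≤ 0
and d ≥ 0, so (0, 0) + t·d stays feasible for every t ≥ 0. Along this ray z = 5a + 8b changes by 8 per unit t, so z → +∞.

Unbounded: there is a feasible ray along which z → +∞.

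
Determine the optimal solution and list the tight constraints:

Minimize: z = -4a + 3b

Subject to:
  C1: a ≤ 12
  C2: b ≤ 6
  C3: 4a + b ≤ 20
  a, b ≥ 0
Optimal: a = 5, b = 0
Binding: C3, b ≥ 0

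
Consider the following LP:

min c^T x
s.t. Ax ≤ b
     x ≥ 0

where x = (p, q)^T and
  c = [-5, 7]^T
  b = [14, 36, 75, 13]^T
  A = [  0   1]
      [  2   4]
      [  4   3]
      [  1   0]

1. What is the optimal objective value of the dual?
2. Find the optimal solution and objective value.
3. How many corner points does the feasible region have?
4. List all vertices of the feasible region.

1. -65 (by strong duality, equal to the primal optimum)
2. p = 13, q = 0, z = -65
3. 4
4. (0, 0), (13, 0), (13, 2.5), (0, 9)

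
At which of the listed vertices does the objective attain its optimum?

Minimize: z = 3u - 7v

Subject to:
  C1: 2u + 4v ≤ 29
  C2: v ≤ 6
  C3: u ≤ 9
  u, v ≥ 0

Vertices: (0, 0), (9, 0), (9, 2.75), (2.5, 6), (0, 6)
(0, 6) with z = -42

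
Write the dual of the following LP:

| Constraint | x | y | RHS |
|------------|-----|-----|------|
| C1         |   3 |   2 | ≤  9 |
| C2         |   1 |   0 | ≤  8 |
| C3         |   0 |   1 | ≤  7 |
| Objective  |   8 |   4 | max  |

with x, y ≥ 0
Minimize: z = 9y1 + 8y2 + 7y3

Subject to:
  C1: -3y1 - y2 ≤ -8
  C2: -2y1 - y3 ≤ -4
  y1, y2, y3 ≥ 0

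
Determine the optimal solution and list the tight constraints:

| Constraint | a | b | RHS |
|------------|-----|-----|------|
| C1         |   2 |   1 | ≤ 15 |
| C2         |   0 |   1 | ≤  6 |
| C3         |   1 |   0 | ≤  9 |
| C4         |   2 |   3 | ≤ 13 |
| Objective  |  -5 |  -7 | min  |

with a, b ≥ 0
Optimal: a = 6.5, b = 0
Slack at optimum:
  C1: slack = 2
  C2: slack = 6
  C3: slack = 2.5
  C4: slack = 0 (binding)
  a ≥ 0: a = 6.5
  b ≥ 0: b = 0 (binding)
Binding constraints: C4, b ≥ 0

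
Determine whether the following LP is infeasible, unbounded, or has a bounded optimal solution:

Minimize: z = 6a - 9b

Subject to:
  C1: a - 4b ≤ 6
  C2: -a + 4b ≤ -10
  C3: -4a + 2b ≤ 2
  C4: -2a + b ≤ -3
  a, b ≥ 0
C1 requires a - 4b ≤ 6, while C2 (-a + 4b ≤ -10) is equivalent to a - 4b ≥ 10. Together they would need 10 ≤ a - 4b ≤ 6, which is impossible since 10 > 6. No point satisfies all constraints.

The feasible region is empty; the LP is infeasible.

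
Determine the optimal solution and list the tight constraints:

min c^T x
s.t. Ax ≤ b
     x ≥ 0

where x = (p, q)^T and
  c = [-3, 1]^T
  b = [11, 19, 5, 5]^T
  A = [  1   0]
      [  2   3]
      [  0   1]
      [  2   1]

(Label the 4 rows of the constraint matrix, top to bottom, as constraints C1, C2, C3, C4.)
Optimal: p = 2.5, q = 0
Slack at optimum:
  C1: slack = 8.5
  C2: slack = 14
  C3: slack = 5
  C4: slack = 0 (binding)
  p ≥ 0: p = 2.5
  q ≥ 0: q = 0 (binding)
Binding constraints: C4, q ≥ 0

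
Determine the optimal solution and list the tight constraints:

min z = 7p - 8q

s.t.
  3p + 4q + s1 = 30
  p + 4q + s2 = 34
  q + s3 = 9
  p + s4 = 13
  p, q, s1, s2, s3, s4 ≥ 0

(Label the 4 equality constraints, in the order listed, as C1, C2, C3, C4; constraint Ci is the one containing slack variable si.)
Optimal: p = 0, q = 7.5
Binding: C1, p ≥ 0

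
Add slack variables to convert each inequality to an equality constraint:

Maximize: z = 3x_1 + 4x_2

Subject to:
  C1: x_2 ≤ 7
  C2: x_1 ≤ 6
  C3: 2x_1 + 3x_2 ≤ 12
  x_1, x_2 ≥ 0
max z = 3x_1 + 4x_2

s.t.
  x_2 + s1 = 7
  x_1 + s2 = 6
  2x_1 + 3x_2 + s3 = 12
  x_1, x_2, s1, s2, s3 ≥ 0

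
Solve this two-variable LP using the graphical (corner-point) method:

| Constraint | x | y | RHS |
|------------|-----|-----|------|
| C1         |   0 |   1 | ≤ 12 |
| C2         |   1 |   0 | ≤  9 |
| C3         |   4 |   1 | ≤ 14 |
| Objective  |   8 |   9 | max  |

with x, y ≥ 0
x = 0.5, y = 12, z = 112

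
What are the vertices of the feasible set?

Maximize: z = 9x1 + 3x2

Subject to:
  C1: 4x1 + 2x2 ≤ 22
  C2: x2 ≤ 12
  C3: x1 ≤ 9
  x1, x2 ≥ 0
Each vertex is the intersection of two constraint boundaries that also satisfies all remaining constraints:
  x1 = 0 and x2 = 0 → (0, 0)
  4x1 + 2x2 = 22 and x2 = 0 → (5.5, 0)
  4x1 + 2x2 = 22 and x1 = 0 → (0, 11)

Vertices: (0, 0), (5.5, 0), (0, 11)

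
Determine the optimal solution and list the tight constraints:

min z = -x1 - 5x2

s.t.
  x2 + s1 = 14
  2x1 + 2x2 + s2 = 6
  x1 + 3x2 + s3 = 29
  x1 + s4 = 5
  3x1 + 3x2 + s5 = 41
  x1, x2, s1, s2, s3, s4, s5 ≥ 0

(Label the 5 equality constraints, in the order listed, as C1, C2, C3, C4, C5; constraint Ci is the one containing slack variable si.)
Optimal: x1 = 0, x2 = 3
Slack at optimum:
  C1: slack = 11
  C2: slack = 0 (binding)
  C3: slack = 20
  C4: slack = 5
  C5: slack = 32
  x1 ≥ 0: x1 = 0 (binding)
  x2 ≥ 0: x2 = 3
Binding constraints: C2, x1 ≥ 0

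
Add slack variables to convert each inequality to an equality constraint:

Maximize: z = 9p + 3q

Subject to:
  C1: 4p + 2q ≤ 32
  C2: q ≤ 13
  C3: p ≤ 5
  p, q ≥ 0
max z = 9p + 3q

s.t.
  4p + 2q + s1 = 32
  q + s2 = 13
  p + s3 = 5
  p, q, s1, s2, s3 ≥ 0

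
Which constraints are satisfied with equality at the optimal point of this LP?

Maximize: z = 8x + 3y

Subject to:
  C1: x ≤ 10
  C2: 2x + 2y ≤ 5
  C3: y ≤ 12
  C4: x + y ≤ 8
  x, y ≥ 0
Optimal: x = 2.5, y = 0
Binding: C2, y ≥ 0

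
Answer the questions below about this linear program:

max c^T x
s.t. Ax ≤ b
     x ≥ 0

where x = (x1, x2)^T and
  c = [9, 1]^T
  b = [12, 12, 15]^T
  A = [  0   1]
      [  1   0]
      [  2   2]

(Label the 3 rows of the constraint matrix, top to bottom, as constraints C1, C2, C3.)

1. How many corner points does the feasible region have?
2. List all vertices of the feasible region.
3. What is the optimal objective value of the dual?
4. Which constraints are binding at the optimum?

1. 3
2. (0, 0), (7.5, 0), (0, 7.5)
3. 67.5 (by strong duality, equal to the primal optimum)
4. C3, x2 ≥ 0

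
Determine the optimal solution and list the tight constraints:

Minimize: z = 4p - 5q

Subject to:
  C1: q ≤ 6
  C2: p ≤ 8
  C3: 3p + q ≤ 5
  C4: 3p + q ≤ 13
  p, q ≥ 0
Optimal: p = 0, q = 5
Slack at optimum:
  C1: slack = 1
  C2: slack = 8
  C3: slack = 0 (binding)
  C4: slack = 8
  p ≥ 0: p = 0 (binding)
  q ≥ 0: q = 5
Binding constraints: C3, p ≥ 0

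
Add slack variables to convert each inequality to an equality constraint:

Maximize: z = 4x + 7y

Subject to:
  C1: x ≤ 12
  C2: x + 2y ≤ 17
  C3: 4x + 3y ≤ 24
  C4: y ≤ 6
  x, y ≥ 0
max z = 4x + 7y

s.t.
  x + s1 = 12
  x + 2y + s2 = 17
  4x + 3y + s3 = 24
  y + s4 = 6
  x, y, s1, s2, s3, s4 ≥ 0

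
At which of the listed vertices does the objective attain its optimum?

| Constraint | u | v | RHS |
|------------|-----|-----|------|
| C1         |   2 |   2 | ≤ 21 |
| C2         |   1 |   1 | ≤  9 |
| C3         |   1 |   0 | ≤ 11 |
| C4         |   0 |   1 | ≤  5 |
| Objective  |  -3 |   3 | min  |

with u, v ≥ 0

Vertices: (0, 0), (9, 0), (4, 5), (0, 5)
(9, 0) with z = -27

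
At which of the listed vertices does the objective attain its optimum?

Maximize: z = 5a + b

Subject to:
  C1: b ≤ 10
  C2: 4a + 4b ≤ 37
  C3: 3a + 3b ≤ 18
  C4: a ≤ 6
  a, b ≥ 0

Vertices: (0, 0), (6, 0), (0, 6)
(6, 0) with z = 30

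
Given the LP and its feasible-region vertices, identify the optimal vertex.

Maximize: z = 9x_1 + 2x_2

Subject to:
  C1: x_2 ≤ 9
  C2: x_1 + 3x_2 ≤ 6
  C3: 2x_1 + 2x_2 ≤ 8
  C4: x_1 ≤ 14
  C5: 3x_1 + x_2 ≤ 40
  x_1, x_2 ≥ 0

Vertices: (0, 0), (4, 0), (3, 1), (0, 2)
Evaluating z = 9x_1 + 2x_2 at each vertex:
  (0, 0): z = 0
  (4, 0): z = 36
  (3, 1): z = 29
  (0, 2): z = 4

The largest value is z = 36, attained at (4, 0).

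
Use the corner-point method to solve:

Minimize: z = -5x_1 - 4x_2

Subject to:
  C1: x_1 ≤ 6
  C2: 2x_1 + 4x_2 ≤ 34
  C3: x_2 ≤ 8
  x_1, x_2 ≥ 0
Each vertex is the intersection of two constraint boundaries that also satisfies all remaining constraints:
  x_1 = 0 and x_2 = 0 → (0, 0)
  x_1 = 6 and x_2 = 0 → (6, 0)
  x_1 = 6 and 2x_1 + 4x_2 = 34 → (6, 5.5)
  2x_1 + 4x_2 = 34 and x_2 = 8 → (1, 8)
  x_2 = 8 and x_1 = 0 → (0, 8)

Evaluating z = -5x_1 - 4x_2 at each vertex:
  (0, 0): z = 0
  (6, 0): z = -30
  (6, 5.5): z = -52
  (1, 8): z = -37
  (0, 8): z = -32

The minimum is at (6, 5.5) with z = -52.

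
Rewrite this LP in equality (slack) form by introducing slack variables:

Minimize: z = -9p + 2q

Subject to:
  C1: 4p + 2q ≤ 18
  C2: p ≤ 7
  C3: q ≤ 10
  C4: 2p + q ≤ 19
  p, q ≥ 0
min z = -9p + 2q

s.t.
  4p + 2q + s1 = 18
  p + s2 = 7
  q + s3 = 10
  2p + q + s4 = 19
  p, q, s1, s2, s3, s4 ≥ 0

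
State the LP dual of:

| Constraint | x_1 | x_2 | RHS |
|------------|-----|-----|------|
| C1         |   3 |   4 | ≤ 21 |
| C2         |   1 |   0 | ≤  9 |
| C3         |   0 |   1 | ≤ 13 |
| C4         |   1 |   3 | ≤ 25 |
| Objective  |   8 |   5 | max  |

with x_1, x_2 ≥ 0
Minimize: z = 21y1 + 9y2 + 13y3 + 25y4

Subject to:
  C1: -3y1 - y2 - y4 ≤ -8
  C2: -4y1 - y3 - 3y4 ≤ -5
  y1, y2, y3, y4 ≥ 0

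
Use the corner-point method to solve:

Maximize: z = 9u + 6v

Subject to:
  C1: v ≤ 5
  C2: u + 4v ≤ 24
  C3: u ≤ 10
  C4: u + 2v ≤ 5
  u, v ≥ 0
Each vertex is the intersection of two constraint boundaries that also satisfies all remaining constraints:
  u = 0 and v = 0 → (0, 0)
  u + 2v = 5 and v = 0 → (5, 0)
  u + 2v = 5 and u = 0 → (0, 2.5)

Evaluating z = 9u + 6v at each vertex:
  (0, 0): z = 0
  (5, 0): z = 45
  (0, 2.5): z = 15

The maximum is at (5, 0) with z = 45.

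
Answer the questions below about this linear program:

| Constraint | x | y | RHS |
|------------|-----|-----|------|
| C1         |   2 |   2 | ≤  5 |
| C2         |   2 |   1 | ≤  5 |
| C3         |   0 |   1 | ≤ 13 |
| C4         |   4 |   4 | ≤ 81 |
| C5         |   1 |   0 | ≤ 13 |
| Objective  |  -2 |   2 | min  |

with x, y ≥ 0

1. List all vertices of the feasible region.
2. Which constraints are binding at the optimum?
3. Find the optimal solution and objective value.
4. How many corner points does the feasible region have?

1. (0, 0), (2.5, 0), (0, 2.5)
2. C1, C2, y ≥ 0
3. x = 2.5, y = 0, z = -5
4. 3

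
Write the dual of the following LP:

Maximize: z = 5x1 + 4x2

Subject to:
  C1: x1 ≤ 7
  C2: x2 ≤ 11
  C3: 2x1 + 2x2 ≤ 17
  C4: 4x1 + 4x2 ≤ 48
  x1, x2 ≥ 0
Minimize: z = 7y1 + 11y2 + 17y3 + 48y4

Subject to:
  C1: -y1 - 2y3 - 4y4 ≤ -5
  C2: -y2 - 2y3 - 4y4 ≤ -4
  y1, y2, y3, y4 ≥ 0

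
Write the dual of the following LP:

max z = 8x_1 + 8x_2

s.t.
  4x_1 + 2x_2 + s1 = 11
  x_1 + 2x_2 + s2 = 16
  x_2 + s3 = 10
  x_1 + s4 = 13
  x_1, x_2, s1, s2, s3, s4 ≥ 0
Minimize: z = 11y1 + 16y2 + 10y3 + 13y4

Subject to:
  C1: -4y1 - y2 - y4 ≤ -8
  C2: -2y1 - 2y2 - y3 ≤ -8
  y1, y2, y3, y4 ≥ 0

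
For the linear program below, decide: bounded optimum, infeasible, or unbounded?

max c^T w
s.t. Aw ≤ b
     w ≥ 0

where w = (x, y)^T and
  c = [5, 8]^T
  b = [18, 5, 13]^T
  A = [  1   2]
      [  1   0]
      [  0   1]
The point (5, 6.5) satisfies every constraint, so the LP is feasible; the constraints give x ≤ 5 and y ≤ 13, which with x, y ≥ 0 keep the feasible region inside a bounded box. A feasible, bounded LP attains a finite optimum at a vertex.

Evaluating z = 5x + 8y at each vertex:
  (0, 0): z = 0
  (5, 0): z = 25
  (5, 6.5): z = 77
  (0, 9): z = 72

The LP has an optimal solution: (5, 6.5) with z = 77.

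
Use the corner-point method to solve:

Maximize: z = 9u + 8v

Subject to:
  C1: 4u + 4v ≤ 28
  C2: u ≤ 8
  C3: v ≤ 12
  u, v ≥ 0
Each vertex is the intersection of two constraint boundaries that also satisfies all remaining constraints:
  u = 0 and v = 0 → (0, 0)
  4u + 4v = 28 and v = 0 → (7, 0)
  4u + 4v = 28 and u = 0 → (0, 7)

Evaluating z = 9u + 8v at each vertex:
  (0, 0): z = 0
  (7, 0): z = 63
  (0, 7): z = 56

The maximum is at (7, 0) with z = 63.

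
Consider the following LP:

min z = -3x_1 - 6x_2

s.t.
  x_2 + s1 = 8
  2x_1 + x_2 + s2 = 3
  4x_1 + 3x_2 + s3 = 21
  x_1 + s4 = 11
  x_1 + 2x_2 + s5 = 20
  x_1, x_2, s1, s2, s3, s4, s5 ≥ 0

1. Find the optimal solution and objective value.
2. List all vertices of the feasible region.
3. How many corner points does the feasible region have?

1. x_1 = 0, x_2 = 3, z = -18
2. (0, 0), (1.5, 0), (0, 3)
3. 3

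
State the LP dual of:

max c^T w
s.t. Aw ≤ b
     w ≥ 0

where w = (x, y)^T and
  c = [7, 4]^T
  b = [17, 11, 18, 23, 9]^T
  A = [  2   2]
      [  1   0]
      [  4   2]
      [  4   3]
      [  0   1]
Minimize: z = 17y1 + 11y2 + 18y3 + 23y4 + 9y5

Subject to:
  C1: -2y1 - y2 - 4y3 - 4y4 ≤ -7
  C2: -2y1 - 2y3 - 3y4 - y5 ≤ -4
  y1, y2, y3, y4, y5 ≥ 0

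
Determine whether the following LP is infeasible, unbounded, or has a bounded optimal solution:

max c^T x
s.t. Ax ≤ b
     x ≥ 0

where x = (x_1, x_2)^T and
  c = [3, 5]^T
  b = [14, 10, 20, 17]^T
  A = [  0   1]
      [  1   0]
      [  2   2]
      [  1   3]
The point (6.5, 3.5) satisfies every constraint, so the LP is feasible; the constraints give x_1 ≤ 10 and x_2 ≤ 14, which with x_1, x_2 ≥ 0 keep the feasible region inside a bounded box. A feasible, bounded LP attains a finite optimum at a vertex.

Feasible with finite optimum z* = 37 at (6.5, 3.5).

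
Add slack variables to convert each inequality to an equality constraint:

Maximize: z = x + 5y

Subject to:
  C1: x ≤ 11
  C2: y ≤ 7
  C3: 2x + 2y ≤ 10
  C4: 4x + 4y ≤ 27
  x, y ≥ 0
max z = x + 5y

s.t.
  x + s1 = 11
  y + s2 = 7
  2x + 2y + s3 = 10
  4x + 4y + s4 = 27
  x, y, s1, s2, s3, s4 ≥ 0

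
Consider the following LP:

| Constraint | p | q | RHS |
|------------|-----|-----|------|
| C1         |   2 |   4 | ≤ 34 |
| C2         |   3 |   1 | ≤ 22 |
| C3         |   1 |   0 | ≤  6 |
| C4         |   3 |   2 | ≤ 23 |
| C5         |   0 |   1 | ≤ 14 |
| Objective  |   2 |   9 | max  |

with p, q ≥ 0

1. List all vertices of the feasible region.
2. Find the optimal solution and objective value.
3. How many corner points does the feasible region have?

1. (0, 0), (6, 0), (6, 2.5), (3, 7), (0, 8.5)
2. p = 0, q = 8.5, z = 76.5
3. 5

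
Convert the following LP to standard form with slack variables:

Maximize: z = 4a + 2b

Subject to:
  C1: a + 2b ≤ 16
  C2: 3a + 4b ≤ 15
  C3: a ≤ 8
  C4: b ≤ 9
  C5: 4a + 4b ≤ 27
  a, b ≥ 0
max z = 4a + 2b

s.t.
  a + 2b + s1 = 16
  3a + 4b + s2 = 15
  a + s3 = 8
  b + s4 = 9
  4a + 4b + s5 = 27
  a, b, s1, s2, s3, s4, s5 ≥ 0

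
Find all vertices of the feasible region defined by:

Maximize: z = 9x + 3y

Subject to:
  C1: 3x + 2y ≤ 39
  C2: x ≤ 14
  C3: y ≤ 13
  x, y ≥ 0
Each vertex is the intersection of two constraint boundaries that also satisfies all remaining constraints:
  x = 0 and y = 0 → (0, 0)
  3x + 2y = 39 and y = 0 → (13, 0)
  3x + 2y = 39 and y = 13 → (4.333, 13)
  y = 13 and x = 0 → (0, 13)

Vertices: (0, 0), (13, 0), (4.333, 13), (0, 13)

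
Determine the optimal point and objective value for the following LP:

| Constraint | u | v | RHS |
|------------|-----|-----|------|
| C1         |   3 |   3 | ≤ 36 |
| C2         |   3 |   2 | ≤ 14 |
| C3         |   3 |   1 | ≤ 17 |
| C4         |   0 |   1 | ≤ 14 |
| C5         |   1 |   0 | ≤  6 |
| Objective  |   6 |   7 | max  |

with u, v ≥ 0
Each vertex is the intersection of two constraint boundaries that also satisfies all remaining constraints:
  u = 0 and v = 0 → (0, 0)
  3u + 2v = 14 and v = 0 → (4.667, 0)
  3u + 2v = 14 and u = 0 → (0, 7)

Evaluating z = 6u + 7v at each vertex:
  (0, 0): z = 0
  (4.667, 0): z = 28
  (0, 7): z = 49

The maximum is at (0, 7) with z = 49.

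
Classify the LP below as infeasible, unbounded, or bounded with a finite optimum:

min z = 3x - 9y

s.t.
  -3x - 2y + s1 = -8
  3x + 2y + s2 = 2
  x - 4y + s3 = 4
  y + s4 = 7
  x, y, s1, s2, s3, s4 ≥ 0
The row 3x + 2y + s2 = 2 with s2 ≥ 0 requires 3x + 2y ≤ 2, while the row -3x - 2y + s1 = -8 with s1 ≥ 0 is equivalent to 3x + 2y ≥ 8. Together they would need 8 ≤ 3x + 2y ≤ 2, which is impossible since 8 > 2. No point satisfies all constraints.

Infeasible: no point satisfies all constraints simultaneously.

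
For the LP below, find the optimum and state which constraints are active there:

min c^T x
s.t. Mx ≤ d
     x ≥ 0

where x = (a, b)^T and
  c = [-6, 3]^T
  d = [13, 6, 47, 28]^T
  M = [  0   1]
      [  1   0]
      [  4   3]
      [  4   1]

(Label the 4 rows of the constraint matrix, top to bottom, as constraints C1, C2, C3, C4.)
Optimal: a = 6, b = 0
Slack at optimum:
  C1: slack = 13
  C2: slack = 0 (binding)
  C3: slack = 23
  C4: slack = 4
  a ≥ 0: a = 6
  b ≥ 0: b = 0 (binding)
Binding constraints: C2, b ≥ 0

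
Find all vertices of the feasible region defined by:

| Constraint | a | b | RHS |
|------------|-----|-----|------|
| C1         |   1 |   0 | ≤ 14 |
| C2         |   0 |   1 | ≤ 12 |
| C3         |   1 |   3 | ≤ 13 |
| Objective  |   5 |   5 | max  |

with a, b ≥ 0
Each vertex is the intersection of two constraint boundaries that also satisfies all remaining constraints:
  a = 0 and b = 0 → (0, 0)
  a + 3b = 13 and b = 0 → (13, 0)
  a + 3b = 13 and a = 0 → (0, 4.333)

Vertices: (0, 0), (13, 0), (0, 4.333)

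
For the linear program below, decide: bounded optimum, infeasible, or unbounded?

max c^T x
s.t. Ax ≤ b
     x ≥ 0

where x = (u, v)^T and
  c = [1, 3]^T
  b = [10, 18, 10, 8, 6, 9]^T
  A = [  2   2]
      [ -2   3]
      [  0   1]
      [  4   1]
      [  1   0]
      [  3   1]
The point (0, 5) satisfies every constraint, so the LP is feasible; the constraints give u ≤ 6 and v ≤ 10, which with u, v ≥ 0 keep the feasible region inside a bounded box. A feasible, bounded LP attains a finite optimum at a vertex.

Feasible with finite optimum z* = 15 at (0, 5).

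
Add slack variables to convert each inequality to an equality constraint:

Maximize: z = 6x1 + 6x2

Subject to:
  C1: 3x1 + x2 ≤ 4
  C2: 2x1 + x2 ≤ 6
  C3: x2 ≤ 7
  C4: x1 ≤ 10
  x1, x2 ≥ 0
max z = 6x1 + 6x2

s.t.
  3x1 + x2 + s1 = 4
  2x1 + x2 + s2 = 6
  x2 + s3 = 7
  x1 + s4 = 10
  x1, x2, s1, s2, s3, s4 ≥ 0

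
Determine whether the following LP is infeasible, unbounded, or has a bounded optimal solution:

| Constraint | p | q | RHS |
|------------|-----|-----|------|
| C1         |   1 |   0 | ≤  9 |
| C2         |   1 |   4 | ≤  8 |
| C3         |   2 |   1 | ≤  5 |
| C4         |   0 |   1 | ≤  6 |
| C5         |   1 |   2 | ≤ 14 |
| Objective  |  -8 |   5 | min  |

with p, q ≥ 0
The point (2.5, 0) satisfies every constraint, so the LP is feasible; the constraints give p ≤ 9 and q ≤ 6, which with p, q ≥ 0 keep the feasible region inside a bounded box. A feasible, bounded LP attains a finite optimum at a vertex.

Evaluating z = -8p + 5q at each vertex:
  (0, 0): z = 0
  (2.5, 0): z = -20
  (1.714, 1.571): z = -5.857
  (0, 2): z = 10

Bounded optimum: z* = -20 at (2.5, 0).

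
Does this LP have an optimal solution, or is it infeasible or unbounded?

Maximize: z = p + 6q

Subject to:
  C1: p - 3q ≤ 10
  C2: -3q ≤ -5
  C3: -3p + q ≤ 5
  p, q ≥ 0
Feasible point: (0, 2) satisfies every constraint, so the LP is feasible.
Direction d = (1, 1): for each constraint row a, a·d ≤ 0 —
  (1)(1) + (-3)(1) = -2 ≤ 0
  (0)(1) + (-3)(1) = -3 ≤ 0
  (-3)(1) + (1)(1) = -2 ≤ 0
and d ≥ 0, so (0, 2) + t·d stays feasible for every t ≥ 0. Along this ray z = p + 6q changes by 7 per unit t, so z → +∞.

Unbounded: there is a feasible ray along which z → +∞.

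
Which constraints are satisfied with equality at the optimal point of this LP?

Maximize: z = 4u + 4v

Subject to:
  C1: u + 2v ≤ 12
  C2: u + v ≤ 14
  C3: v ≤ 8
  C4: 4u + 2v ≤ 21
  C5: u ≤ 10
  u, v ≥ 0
Optimal: u = 3, v = 4.5
Slack at optimum:
  C1: slack = 0 (binding)
  C2: slack = 6.5
  C3: slack = 3.5
  C4: slack = 0 (binding)
  C5: slack = 7
  u ≥ 0: u = 3
  v ≥ 0: v = 4.5
Binding constraints: C1, C4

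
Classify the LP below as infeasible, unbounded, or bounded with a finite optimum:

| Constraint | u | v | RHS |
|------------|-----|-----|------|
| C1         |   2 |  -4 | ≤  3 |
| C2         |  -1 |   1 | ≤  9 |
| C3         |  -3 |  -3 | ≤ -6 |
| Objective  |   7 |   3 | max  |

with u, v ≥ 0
Feasible point: (0, 2) satisfies every constraint, so the LP is feasible.
Direction d = (1, 1): for each constraint row a, a·d ≤ 0 —
  (2)(1) + (-4)(1) = -2 ≤ 0
  (-1)(1) + (1)(1) = 0 ≤ 0
  (-3)(1) + (-3)(1) = -6 ≤ 0
and d ≥ 0, so (0, 2) + t·d stays feasible for every t ≥ 0. Along this ray z = 7u + 3v changes by 10 per unit t, so z → +∞.

The LP is unbounded; z can be made arbitrarily large.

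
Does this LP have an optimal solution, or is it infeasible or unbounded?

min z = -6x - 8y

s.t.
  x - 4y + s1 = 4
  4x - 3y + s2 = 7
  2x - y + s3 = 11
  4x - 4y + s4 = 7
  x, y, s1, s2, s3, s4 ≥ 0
Feasible point: (0, 0) satisfies every constraint, so the LP is feasible.
Direction d = (0, 1): for each constraint row a, a·d ≤ 0 —
  (1)(0) + (-4)(1) = -4 ≤ 0
  (4)(0) + (-3)(1) = -3 ≤ 0
  (2)(0) + (-1)(1) = -1 ≤ 0
  (4)(0) + (-4)(1) = -4 ≤ 0
and d ≥ 0, so (0, 0) + t·d stays feasible for every t ≥ 0. Along this ray z = -6x - 8y changes by -8 per unit t, so z → −∞.

The LP is unbounded; z can be made arbitrarily small.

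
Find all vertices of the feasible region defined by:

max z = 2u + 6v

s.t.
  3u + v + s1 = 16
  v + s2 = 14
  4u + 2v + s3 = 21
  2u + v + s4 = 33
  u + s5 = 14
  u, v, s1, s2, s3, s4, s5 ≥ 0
Each vertex is the intersection of two constraint boundaries that also satisfies all remaining constraints:
  u = 0 and v = 0 → (0, 0)
  4u + 2v = 21 and v = 0 → (5.25, 0)
  4u + 2v = 21 and u = 0 → (0, 10.5)

Vertices: (0, 0), (5.25, 0), (0, 10.5)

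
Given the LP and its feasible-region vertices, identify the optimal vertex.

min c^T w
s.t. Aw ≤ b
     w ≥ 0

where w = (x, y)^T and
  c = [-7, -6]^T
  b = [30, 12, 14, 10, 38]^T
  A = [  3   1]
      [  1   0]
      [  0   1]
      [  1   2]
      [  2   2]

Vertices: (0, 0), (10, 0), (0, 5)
(10, 0) with z = -70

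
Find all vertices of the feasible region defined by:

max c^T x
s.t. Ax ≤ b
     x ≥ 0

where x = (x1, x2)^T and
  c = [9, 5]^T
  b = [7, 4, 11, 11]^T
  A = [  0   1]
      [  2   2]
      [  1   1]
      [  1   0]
Each vertex is the intersection of two constraint boundaries that also satisfies all remaining constraints:
  x1 = 0 and x2 = 0 → (0, 0)
  2x1 + 2x2 = 4 and x2 = 0 → (2, 0)
  2x1 + 2x2 = 4 and x1 = 0 → (0, 2)

Vertices: (0, 0), (2, 0), (0, 2)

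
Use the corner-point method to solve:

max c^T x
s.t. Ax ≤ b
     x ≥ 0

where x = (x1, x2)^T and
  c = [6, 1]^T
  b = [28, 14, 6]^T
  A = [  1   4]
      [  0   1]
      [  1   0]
Each vertex is the intersection of two constraint boundaries that also satisfies all remaining constraints:
  x1 = 0 and x2 = 0 → (0, 0)
  x1 = 6 and x2 = 0 → (6, 0)
  x1 + 4x2 = 28 and x1 = 6 → (6, 5.5)
  x1 + 4x2 = 28 and x1 = 0 → (0, 7)

Evaluating z = 6x1 + x2 at each vertex:
  (0, 0): z = 0
  (6, 0): z = 36
  (6, 5.5): z = 41.5
  (0, 7): z = 7

The maximum is at (6, 5.5) with z = 41.5.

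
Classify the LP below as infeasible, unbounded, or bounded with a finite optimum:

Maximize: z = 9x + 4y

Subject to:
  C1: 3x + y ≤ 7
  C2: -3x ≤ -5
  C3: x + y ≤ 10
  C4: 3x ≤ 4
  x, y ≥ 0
C4 requires 3x ≤ 4, while C2 (-3x ≤ -5) is equivalent to 3x ≥ 5. Together they would need 5 ≤ 3x ≤ 4, which is impossible since 5 > 4. No point satisfies all constraints.

Infeasible — the constraint set is empty.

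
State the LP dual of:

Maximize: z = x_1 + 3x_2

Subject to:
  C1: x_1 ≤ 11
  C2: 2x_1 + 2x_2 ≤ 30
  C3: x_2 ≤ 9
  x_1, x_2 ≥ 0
Minimize: z = 11y1 + 30y2 + 9y3

Subject to:
  C1: -y1 - 2y2 ≤ -1
  C2: -2y2 - y3 ≤ -3
  y1, y2, y3 ≥ 0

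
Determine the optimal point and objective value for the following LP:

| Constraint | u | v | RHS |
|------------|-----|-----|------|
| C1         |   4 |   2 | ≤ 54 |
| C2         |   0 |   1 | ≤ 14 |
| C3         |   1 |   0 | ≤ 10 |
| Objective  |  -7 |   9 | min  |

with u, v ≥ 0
Each vertex is the intersection of two constraint boundaries that also satisfies all remaining constraints:
  u = 0 and v = 0 → (0, 0)
  u = 10 and v = 0 → (10, 0)
  4u + 2v = 54 and u = 10 → (10, 7)
  4u + 2v = 54 and v = 14 → (6.5, 14)
  v = 14 and u = 0 → (0, 14)

Evaluating z = -7u + 9v at each vertex:
  (0, 0): z = 0
  (10, 0): z = -70
  (10, 7): z = -7
  (6.5, 14): z = 80.5
  (0, 14): z = 126

The minimum is at (10, 0) with z = -70.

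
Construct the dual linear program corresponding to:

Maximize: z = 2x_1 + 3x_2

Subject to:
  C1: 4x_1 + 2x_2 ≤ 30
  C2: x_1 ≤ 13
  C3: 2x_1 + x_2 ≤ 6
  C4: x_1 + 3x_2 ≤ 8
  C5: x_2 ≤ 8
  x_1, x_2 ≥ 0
Minimize: z = 30y1 + 13y2 + 6y3 + 8y4 + 8y5

Subject to:
  C1: -4y1 - y2 - 2y3 - y4 ≤ -2
  C2: -2y1 - y3 - 3y4 - y5 ≤ -3
  y1, y2, y3, y4, y5 ≥ 0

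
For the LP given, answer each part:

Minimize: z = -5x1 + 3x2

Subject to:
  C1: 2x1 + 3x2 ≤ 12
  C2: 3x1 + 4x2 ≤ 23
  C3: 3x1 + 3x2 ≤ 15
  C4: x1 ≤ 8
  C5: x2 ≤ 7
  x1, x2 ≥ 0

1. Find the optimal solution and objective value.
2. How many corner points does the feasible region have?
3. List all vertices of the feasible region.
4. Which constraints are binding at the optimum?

1. x1 = 5, x2 = 0, z = -25
2. 4
3. (0, 0), (5, 0), (3, 2), (0, 4)
4. C3, x2 ≥ 0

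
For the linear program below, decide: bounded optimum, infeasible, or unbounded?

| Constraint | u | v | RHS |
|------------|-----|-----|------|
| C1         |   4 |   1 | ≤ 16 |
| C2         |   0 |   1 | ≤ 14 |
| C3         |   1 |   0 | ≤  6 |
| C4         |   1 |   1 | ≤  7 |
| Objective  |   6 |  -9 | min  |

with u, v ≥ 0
The point (0, 7) satisfies every constraint, so the LP is feasible; the constraints give u ≤ 6 and v ≤ 14, which with u, v ≥ 0 keep the feasible region inside a bounded box. A feasible, bounded LP attains a finite optimum at a vertex.

Evaluating z = 6u - 9v at each vertex:
  (0, 0): z = 0
  (4, 0): z = 24
  (3, 4): z = -18
  (0, 7): z = -63

Feasible with finite optimum z* = -63 at (0, 7).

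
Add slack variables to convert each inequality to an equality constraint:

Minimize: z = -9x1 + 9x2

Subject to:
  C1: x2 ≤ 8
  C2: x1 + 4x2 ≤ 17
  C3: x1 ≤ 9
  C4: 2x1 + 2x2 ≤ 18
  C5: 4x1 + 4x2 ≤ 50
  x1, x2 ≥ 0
min z = -9x1 + 9x2

s.t.
  x2 + s1 = 8
  x1 + 4x2 + s2 = 17
  x1 + s3 = 9
  2x1 + 2x2 + s4 = 18
  4x1 + 4x2 + s5 = 50
  x1, x2, s1, s2, s3, s4, s5 ≥ 0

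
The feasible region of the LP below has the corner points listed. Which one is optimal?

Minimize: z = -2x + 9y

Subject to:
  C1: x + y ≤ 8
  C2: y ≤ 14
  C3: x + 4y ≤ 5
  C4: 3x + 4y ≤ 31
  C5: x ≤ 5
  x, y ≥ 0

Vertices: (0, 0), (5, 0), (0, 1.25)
(5, 0) with z = -10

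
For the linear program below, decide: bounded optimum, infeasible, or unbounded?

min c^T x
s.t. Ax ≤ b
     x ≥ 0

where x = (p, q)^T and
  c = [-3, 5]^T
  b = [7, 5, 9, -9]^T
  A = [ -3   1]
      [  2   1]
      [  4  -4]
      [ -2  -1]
One constraint requires 2p + q ≤ 5, while the constraint -2p - q ≤ -9 is equivalent to 2p + q ≥ 9. Together they would need 9 ≤ 2p + q ≤ 5, which is impossible since 9 > 5. No point satisfies all constraints.

The feasible region is empty; the LP is infeasible.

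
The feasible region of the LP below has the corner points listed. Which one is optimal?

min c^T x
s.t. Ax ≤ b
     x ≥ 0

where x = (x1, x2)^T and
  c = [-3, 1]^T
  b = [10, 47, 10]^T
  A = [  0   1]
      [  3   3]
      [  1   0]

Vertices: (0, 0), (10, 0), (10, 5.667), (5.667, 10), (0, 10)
Evaluating z = -3x1 + x2 at each vertex:
  (0, 0): z = 0
  (10, 0): z = -30
  (10, 5.667): z = -24.33
  (5.667, 10): z = -7
  (0, 10): z = 10

The smallest value is z = -30, attained at (10, 0).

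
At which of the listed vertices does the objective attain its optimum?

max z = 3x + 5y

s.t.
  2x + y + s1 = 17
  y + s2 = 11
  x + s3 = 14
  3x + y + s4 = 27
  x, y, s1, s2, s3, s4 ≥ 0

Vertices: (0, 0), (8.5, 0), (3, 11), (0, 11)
(3, 11) with z = 64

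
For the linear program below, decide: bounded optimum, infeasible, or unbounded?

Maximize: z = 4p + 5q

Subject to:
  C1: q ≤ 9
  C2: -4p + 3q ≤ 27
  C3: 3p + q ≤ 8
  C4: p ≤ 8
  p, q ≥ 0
The point (0, 8) satisfies every constraint, so the LP is feasible; the constraints give p ≤ 8 and q ≤ 9, which with p, q ≥ 0 keep the feasible region inside a bounded box. A feasible, bounded LP attains a finite optimum at a vertex.

Feasible with finite optimum z* = 40 at (0, 8).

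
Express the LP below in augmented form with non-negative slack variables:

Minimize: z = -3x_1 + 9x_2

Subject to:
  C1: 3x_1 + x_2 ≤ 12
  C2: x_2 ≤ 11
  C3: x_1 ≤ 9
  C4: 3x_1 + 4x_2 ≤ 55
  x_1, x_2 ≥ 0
min z = -3x_1 + 9x_2

s.t.
  3x_1 + x_2 + s1 = 12
  x_2 + s2 = 11
  x_1 + s3 = 9
  3x_1 + 4x_2 + s4 = 55
  x_1, x_2, s1, s2, s3, s4 ≥ 0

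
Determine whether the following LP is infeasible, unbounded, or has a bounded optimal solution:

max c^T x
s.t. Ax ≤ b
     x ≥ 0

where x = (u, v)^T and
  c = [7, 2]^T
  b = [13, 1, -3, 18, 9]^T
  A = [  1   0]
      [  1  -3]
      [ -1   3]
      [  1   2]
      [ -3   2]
One constraint requires u - 3v ≤ 1, while the constraint -u + 3v ≤ -3 is equivalent to u - 3v ≥ 3. Together they would need 3 ≤ u - 3v ≤ 1, which is impossible since 3 > 1. No point satisfies all constraints.

Infeasible — the constraint set is empty.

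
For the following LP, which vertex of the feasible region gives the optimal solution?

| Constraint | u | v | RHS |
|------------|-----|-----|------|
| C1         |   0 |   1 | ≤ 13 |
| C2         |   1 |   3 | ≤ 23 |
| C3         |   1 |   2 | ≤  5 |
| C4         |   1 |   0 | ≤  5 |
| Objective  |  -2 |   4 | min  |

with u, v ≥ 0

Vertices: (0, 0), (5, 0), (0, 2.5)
Evaluating z = -2u + 4v at each vertex:
  (0, 0): z = 0
  (5, 0): z = -10
  (0, 2.5): z = 10

The smallest value is z = -10, attained at (5, 0).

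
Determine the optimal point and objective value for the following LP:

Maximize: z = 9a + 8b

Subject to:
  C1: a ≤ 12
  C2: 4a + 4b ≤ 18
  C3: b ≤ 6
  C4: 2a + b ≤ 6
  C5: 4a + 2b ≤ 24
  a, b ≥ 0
Each vertex is the intersection of two constraint boundaries that also satisfies all remaining constraints:
  a = 0 and b = 0 → (0, 0)
  2a + b = 6 and b = 0 → (3, 0)
  4a + 4b = 18 and 2a + b = 6 → (1.5, 3)
  4a + 4b = 18 and a = 0 → (0, 4.5)

Evaluating z = 9a + 8b at each vertex:
  (0, 0): z = 0
  (3, 0): z = 27
  (1.5, 3): z = 37.5
  (0, 4.5): z = 36

The maximum is at (1.5, 3) with z = 37.5.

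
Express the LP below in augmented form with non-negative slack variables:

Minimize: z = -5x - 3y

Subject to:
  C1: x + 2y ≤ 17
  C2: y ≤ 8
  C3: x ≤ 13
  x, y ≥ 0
min z = -5x - 3y

s.t.
  x + 2y + s1 = 17
  y + s2 = 8
  x + s3 = 13
  x, y, s1, s2, s3 ≥ 0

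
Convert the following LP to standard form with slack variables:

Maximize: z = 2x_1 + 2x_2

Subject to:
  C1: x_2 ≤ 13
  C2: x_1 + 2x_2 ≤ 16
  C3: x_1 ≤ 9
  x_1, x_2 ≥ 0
max z = 2x_1 + 2x_2

s.t.
  x_2 + s1 = 13
  x_1 + 2x_2 + s2 = 16
  x_1 + s3 = 9
  x_1, x_2, s1, s2, s3 ≥ 0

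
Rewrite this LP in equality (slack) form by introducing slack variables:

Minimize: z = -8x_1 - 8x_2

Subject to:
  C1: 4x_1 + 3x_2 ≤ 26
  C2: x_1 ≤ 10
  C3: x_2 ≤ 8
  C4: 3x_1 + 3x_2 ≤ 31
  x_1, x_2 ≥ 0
min z = -8x_1 - 8x_2

s.t.
  4x_1 + 3x_2 + s1 = 26
  x_1 + s2 = 10
  x_2 + s3 = 8
  3x_1 + 3x_2 + s4 = 31
  x_1, x_2, s1, s2, s3, s4 ≥ 0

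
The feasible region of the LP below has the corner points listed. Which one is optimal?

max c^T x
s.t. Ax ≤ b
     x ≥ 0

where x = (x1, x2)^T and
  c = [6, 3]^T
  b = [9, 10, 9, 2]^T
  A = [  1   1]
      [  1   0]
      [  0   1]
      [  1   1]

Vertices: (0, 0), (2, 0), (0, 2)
(2, 0) with z = 12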